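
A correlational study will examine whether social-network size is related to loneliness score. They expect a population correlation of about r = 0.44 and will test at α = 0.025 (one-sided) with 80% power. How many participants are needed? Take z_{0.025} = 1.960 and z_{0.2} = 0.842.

Fisher's z: C = ½·ln((1+r)/(1−r)) = ½·ln(2.5714) = 0.4722.
n = ((z_{α} + z_β)/C)² + 3.
(1.960 + 0.842) / 0.4722 = 2.802 / 0.4722 = 5.934.
n = 5.934² + 3 = 35.21 + 3 = 38.2.
Round up.

n = 39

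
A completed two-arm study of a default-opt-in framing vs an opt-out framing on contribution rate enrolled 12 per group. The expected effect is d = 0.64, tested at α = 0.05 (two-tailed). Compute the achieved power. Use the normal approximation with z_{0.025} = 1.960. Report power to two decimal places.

power ≈ 0.35

For two equal groups, power = Φ(d·√(n/2) − z_{α/2}).
d·√(n/2) = 0.64 × √(12/2) = 0.64 × 2.449 = 1.568.
z_β = 1.568 − 1.960 = -0.392.
Power = Φ(-0.392) = 0.347.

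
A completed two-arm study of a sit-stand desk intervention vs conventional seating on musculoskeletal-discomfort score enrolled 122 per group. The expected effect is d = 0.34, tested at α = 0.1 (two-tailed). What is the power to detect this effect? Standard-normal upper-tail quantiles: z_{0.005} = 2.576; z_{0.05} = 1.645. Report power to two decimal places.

power ≈ 0.84

For two equal groups, power = Φ(d·√(n/2) − z_{α/2}).
d·√(n/2) = 0.34 × √(122/2) = 0.34 × 7.810 = 2.655.
z_β = 2.655 − 1.645 = 1.010.
Power = Φ(1.010) = 0.844.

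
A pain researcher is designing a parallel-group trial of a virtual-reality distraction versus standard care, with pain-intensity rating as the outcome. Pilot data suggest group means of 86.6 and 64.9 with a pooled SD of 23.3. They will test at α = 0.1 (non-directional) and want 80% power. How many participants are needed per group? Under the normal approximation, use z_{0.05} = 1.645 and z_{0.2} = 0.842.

n = 15 per group

Cohen's d = |M₁ − M₂| / SD_pooled = |86.6 − 64.9| / 23.3 = 21.7 / 23.3 = 0.931.
For two independent groups with equal n: n = 2·((z_{α/2} + z_β) / d)².
z_{α/2} + z_β = 1.645 + 0.842 = 2.487.
n = 2 × (2.487 / 0.931)² = 2 × 2.671² = 2 × 7.14 = 14.3.
Round up to the next whole participant.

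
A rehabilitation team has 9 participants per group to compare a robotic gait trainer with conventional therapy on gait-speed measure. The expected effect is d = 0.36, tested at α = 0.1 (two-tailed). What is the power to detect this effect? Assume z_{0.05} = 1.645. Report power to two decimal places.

For two equal groups, power = Φ(d·√(n/2) − z_{α/2}).
d·√(n/2) = 0.36 × √(9/2) = 0.36 × 2.121 = 0.764.
z_β = 0.764 − 1.645 = -0.881.
Power = Φ(-0.881) = 0.189.

power ≈ 0.19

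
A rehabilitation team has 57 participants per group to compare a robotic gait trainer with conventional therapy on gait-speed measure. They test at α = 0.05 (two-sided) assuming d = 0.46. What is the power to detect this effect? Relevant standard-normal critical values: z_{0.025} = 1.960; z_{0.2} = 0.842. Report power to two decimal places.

power ≈ 0.69

For two equal groups, power = Φ(d·√(n/2) − z_{α/2}).
d·√(n/2) = 0.46 × √(57/2) = 0.46 × 5.339 = 2.456.
z_β = 2.456 − 1.960 = 0.496.
Power = Φ(0.496) = 0.690.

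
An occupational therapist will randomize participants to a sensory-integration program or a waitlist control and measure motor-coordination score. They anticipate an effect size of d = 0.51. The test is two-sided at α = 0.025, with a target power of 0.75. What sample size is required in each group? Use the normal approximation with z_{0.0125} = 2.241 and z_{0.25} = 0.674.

For two independent groups with equal n: n = 2·((z_{α/2} + z_β) / d)².
z_{α/2} + z_β = 2.241 + 0.674 = 2.915.
n = 2 × (2.915 / 0.51)² = 2 × 5.716² = 2 × 32.67 = 65.3.
Round up to the next whole participant.

n = 66 per group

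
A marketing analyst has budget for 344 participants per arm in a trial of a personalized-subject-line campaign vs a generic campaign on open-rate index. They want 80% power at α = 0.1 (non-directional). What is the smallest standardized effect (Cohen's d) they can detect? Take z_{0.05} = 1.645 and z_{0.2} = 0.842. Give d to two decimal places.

d_min ≈ 0.19

For two independent groups of n = 344 each: d_min = (z_{α/2} + z_β)·√(2/n).
z-sum = 1.645 + 0.842 = 2.487.
d_min = 2.487 × √(2/344) = 2.487 × 0.0762 = 0.190.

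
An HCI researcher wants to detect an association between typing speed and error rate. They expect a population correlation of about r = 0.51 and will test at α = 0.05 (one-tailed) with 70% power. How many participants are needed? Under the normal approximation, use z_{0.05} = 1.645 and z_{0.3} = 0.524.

Fisher's z: C = ½·ln((1+r)/(1−r)) = ½·ln(3.0816) = 0.5627.
n = ((z_{α} + z_β)/C)² + 3.
(1.645 + 0.524) / 0.5627 = 2.169 / 0.5627 = 3.855.
n = 3.855² + 3 = 14.86 + 3 = 17.9.
Round up.

n = 18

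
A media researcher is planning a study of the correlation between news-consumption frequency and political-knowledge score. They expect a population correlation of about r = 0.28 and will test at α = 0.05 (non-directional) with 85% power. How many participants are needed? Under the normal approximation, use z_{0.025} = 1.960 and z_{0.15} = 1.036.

Fisher's z: C = ½·ln((1+r)/(1−r)) = ½·ln(1.7778) = 0.2877.
n = ((z_{α/2} + z_β)/C)² + 3.
(1.960 + 1.036) / 0.2877 = 2.996 / 0.2877 = 10.414.
n = 10.414² + 3 = 108.44 + 3 = 111.4.
Round up.

n = 112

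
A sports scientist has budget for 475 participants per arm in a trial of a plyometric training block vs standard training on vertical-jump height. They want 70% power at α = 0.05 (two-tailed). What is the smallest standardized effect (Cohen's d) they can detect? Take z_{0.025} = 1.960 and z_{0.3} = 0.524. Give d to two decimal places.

For two independent groups of n = 475 each: d_min = (z_{α/2} + z_β)·√(2/n).
z-sum = 1.960 + 0.524 = 2.484.
d_min = 2.484 × √(2/475) = 2.484 × 0.0649 = 0.161.

d_min ≈ 0.16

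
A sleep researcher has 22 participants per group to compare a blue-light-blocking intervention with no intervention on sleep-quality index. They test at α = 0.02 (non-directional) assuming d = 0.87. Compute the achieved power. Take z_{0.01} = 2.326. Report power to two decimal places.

power ≈ 0.71

For two equal groups, power = Φ(d·√(n/2) − z_{α/2}).
d·√(n/2) = 0.87 × √(22/2) = 0.87 × 3.317 = 2.885.
z_β = 2.885 − 2.326 = 0.559.
Power = Φ(0.559) = 0.712.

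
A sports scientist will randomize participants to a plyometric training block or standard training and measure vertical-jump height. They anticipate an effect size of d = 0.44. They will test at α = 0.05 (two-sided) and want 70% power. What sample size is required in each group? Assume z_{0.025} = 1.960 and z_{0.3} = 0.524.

n = 64 per group

For two independent groups with equal n: n = 2·((z_{α/2} + z_β) / d)².
z_{α/2} + z_β = 1.960 + 0.524 = 2.484.
n = 2 × (2.484 / 0.44)² = 2 × 5.645² = 2 × 31.87 = 63.7.
Round up to the next whole participant.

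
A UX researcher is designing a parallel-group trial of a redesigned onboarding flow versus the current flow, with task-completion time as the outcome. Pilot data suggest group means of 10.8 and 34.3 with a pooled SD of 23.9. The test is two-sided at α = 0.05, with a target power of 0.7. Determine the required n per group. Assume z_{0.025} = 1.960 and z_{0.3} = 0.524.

Cohen's d = |M₁ − M₂| / SD_pooled = |10.8 − 34.3| / 23.9 = 23.5 / 23.9 = 0.983.
For two independent groups with equal n: n = 2·((z_{α/2} + z_β) / d)².
z_{α/2} + z_β = 1.960 + 0.524 = 2.484.
n = 2 × (2.484 / 0.983)² = 2 × 2.527² = 2 × 6.39 = 12.8.
Round up to the next whole participant.

n = 13 per group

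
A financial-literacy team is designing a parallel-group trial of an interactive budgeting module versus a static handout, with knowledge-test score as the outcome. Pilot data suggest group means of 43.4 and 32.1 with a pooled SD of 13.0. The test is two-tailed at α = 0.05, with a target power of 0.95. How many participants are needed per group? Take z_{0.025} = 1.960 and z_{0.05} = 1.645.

n = 35 per group

Cohen's d = |M₁ − M₂| / SD_pooled = |43.4 − 32.1| / 13.0 = 11.3 / 13.0 = 0.869.
For two independent groups with equal n: n = 2·((z_{α/2} + z_β) / d)².
z_{α/2} + z_β = 1.960 + 1.645 = 3.605.
n = 2 × (3.605 / 0.869)² = 2 × 4.148² = 2 × 17.21 = 34.4.
Round up to the next whole participant.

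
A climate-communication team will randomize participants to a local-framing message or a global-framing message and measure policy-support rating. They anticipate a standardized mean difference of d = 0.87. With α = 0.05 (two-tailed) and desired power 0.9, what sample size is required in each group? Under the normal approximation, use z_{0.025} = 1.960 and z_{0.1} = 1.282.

For two independent groups with equal n: n = 2·((z_{α/2} + z_β) / d)².
z_{α/2} + z_β = 1.960 + 1.282 = 3.242.
n = 2 × (3.242 / 0.87)² = 2 × 3.726² = 2 × 13.89 = 27.8.
Round up to the next whole participant.

n = 28 per group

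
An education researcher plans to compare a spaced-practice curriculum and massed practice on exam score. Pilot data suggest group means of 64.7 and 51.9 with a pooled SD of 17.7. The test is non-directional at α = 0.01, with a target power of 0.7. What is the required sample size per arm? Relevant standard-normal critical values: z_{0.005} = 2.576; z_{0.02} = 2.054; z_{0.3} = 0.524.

n = 37 per group

Cohen's d = |M₁ − M₂| / SD_pooled = |64.7 − 51.9| / 17.7 = 12.8 / 17.7 = 0.723.
For two independent groups with equal n: n = 2·((z_{α/2} + z_β) / d)².
z_{α/2} + z_β = 2.576 + 0.524 = 3.100.
n = 2 × (3.100 / 0.723)² = 2 × 4.288² = 2 × 18.38 = 36.8.
Round up to the next whole participant.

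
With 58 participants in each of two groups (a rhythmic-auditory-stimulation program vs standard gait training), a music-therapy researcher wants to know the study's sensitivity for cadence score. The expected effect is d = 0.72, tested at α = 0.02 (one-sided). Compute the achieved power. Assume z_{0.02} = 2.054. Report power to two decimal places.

power ≈ 0.97

For two equal groups, power = Φ(d·√(n/2) − z_{α}).
d·√(n/2) = 0.72 × √(58/2) = 0.72 × 5.385 = 3.877.
z_β = 3.877 − 2.054 = 1.823.
Power = Φ(1.823) = 0.966.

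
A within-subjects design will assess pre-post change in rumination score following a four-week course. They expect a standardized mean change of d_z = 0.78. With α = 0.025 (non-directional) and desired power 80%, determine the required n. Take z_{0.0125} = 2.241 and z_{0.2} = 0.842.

For a paired (one-sample on differences) test: n = ((z_{α/2} + z_β) / d)².
z_{α/2} + z_β = 2.241 + 0.842 = 3.083.
n = (3.083 / 0.78)² = 3.953² = 15.62.
Round up.

n = 16 pairs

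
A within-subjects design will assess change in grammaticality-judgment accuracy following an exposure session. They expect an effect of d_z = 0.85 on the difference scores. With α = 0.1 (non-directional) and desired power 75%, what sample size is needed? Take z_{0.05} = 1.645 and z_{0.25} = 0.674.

For a paired (one-sample on differences) test: n = ((z_{α/2} + z_β) / d)².
z_{α/2} + z_β = 1.645 + 0.674 = 2.319.
n = (2.319 / 0.85)² = 2.728² = 7.44.
Round up.

n = 8 pairs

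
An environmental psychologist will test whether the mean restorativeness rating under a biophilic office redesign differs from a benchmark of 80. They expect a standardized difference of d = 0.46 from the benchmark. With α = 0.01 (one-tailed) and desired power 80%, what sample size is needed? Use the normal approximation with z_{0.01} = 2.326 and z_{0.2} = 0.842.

For a one-sample test: n = ((z_{α} + z_β) / d)².
z_{α} + z_β = 2.326 + 0.842 = 3.168.
n = (3.168 / 0.46)² = 6.887² = 47.43.
Round up.

n = 48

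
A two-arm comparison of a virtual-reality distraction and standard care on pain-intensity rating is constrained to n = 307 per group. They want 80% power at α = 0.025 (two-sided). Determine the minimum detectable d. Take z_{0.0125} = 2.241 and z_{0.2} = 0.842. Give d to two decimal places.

For two independent groups of n = 307 each: d_min = (z_{α/2} + z_β)·√(2/n).
z-sum = 2.241 + 0.842 = 3.083.
d_min = 3.083 × √(2/307) = 3.083 × 0.0807 = 0.249.

d_min ≈ 0.25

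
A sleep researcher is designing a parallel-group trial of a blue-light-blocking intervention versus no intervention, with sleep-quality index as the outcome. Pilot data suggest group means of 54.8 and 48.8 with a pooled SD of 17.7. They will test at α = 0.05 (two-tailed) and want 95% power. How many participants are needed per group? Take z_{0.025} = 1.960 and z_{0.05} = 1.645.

n = 227 per group

Cohen's d = |M₁ − M₂| / SD_pooled = |54.8 − 48.8| / 17.7 = 6.0 / 17.7 = 0.339.
For two independent groups with equal n: n = 2·((z_{α/2} + z_β) / d)².
z_{α/2} + z_β = 1.960 + 1.645 = 3.605.
n = 2 × (3.605 / 0.339)² = 2 × 10.634² = 2 × 113.09 = 226.2.
Round up to the next whole participant.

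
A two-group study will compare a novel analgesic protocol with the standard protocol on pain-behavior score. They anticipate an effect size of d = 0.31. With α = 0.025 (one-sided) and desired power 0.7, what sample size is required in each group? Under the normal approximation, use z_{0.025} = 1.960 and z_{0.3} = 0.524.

n = 129 per group

For two independent groups with equal n: n = 2·((z_{α} + z_β) / d)².
z_{α} + z_β = 1.960 + 0.524 = 2.484.
n = 2 × (2.484 / 0.31)² = 2 × 8.013² = 2 × 64.21 = 128.4.
Round up to the next whole participant.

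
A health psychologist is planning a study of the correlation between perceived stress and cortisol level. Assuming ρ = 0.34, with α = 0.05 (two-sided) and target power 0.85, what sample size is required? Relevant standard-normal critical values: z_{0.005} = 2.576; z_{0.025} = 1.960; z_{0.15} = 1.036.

n = 75

Fisher's z: C = ½·ln((1+r)/(1−r)) = ½·ln(2.0303) = 0.3541.
n = ((z_{α/2} + z_β)/C)² + 3.
(1.960 + 1.036) / 0.3541 = 2.996 / 0.3541 = 8.461.
n = 8.461² + 3 = 71.59 + 3 = 74.6.
Round up.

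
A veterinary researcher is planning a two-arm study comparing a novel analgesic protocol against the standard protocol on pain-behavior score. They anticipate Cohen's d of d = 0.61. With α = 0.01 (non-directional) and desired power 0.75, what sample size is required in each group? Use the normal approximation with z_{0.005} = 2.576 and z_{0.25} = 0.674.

For two independent groups with equal n: n = 2·((z_{α/2} + z_β) / d)².
z_{α/2} + z_β = 2.576 + 0.674 = 3.250.
n = 2 × (3.250 / 0.61)² = 2 × 5.328² = 2 × 28.39 = 56.8.
Round up to the next whole participant.

n = 57 per group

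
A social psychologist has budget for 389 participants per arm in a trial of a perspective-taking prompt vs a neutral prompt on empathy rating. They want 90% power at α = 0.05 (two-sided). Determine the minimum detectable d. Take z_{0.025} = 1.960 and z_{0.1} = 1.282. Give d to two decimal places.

d_min ≈ 0.23

For two independent groups of n = 389 each: d_min = (z_{α/2} + z_β)·√(2/n).
z-sum = 1.960 + 1.282 = 3.242.
d_min = 3.242 × √(2/389) = 3.242 × 0.0717 = 0.232.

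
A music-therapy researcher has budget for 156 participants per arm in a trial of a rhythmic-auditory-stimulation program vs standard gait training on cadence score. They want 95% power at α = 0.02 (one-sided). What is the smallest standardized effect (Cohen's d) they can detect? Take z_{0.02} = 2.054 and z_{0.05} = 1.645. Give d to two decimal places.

d_min ≈ 0.42

For two independent groups of n = 156 each: d_min = (z_{α} + z_β)·√(2/n).
z-sum = 2.054 + 1.645 = 3.699.
d_min = 3.699 × √(2/156) = 3.699 × 0.1132 = 0.419.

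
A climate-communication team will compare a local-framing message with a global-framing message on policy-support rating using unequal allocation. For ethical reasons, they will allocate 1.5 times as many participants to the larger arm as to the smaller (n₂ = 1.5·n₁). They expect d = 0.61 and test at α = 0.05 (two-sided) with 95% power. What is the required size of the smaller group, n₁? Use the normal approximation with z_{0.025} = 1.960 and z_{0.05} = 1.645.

With allocation ratio k = n₂/n₁ = 1.5, Var(x̄₁−x̄₂) = σ²(1/n₁ + 1/(k·n₁)) = σ²·(k+1)/(k·n₁).
So n₁ = (1 + 1/k)·((z_{α/2} + z_β)/d)² = 1.667 × (3.605/0.61)².
n₁ = 1.667 × 34.93 = 58.2.
Round up: n₁ = 59, giving n₂ = ⌈1.5 × 59⌉ = ⌈88.5⌉ = 89.

n₁ = 59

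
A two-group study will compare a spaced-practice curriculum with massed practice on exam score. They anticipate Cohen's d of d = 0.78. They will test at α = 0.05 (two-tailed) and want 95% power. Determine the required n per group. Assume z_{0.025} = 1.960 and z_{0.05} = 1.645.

n = 43 per group

For two independent groups with equal n: n = 2·((z_{α/2} + z_β) / d)².
z_{α/2} + z_β = 1.960 + 1.645 = 3.605.
n = 2 × (3.605 / 0.78)² = 2 × 4.622² = 2 × 21.36 = 42.7.
Round up to the next whole participant.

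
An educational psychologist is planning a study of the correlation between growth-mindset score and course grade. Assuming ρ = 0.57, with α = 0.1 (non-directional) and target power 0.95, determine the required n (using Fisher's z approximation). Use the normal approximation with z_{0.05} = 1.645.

Fisher's z: C = ½·ln((1+r)/(1−r)) = ½·ln(3.6512) = 0.6475.
n = ((z_{α/2} + z_β)/C)² + 3.
(1.645 + 1.645) / 0.6475 = 3.290 / 0.6475 = 5.081.
n = 5.081² + 3 = 25.82 + 3 = 28.8.
Round up.

n = 29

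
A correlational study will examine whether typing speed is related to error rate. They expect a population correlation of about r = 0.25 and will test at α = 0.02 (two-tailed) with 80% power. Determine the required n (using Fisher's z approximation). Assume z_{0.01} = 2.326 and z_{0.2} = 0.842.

Fisher's z: C = ½·ln((1+r)/(1−r)) = ½·ln(1.6667) = 0.2554.
n = ((z_{α/2} + z_β)/C)² + 3.
(2.326 + 0.842) / 0.2554 = 3.168 / 0.2554 = 12.404.
n = 12.404² + 3 = 153.86 + 3 = 156.9.
Round up.

n = 157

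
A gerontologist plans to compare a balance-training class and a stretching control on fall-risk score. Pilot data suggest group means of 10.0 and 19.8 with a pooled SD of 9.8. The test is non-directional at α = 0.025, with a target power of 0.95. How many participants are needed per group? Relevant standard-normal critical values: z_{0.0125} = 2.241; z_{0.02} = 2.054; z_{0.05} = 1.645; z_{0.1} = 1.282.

Cohen's d = |M₁ − M₂| / SD_pooled = |10.0 − 19.8| / 9.8 = 9.8 / 9.8 = 1.000.
For two independent groups with equal n: n = 2·((z_{α/2} + z_β) / d)².
z_{α/2} + z_β = 2.241 + 1.645 = 3.886.
n = 2 × (3.886 / 1.000)² = 2 × 3.886² = 2 × 15.10 = 30.2.
Round up to the next whole participant.

n = 31 per group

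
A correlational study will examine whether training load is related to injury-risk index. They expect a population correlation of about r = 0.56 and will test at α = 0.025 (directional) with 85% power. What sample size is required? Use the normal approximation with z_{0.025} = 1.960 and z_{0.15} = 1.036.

Fisher's z: C = ½·ln((1+r)/(1−r)) = ½·ln(3.5455) = 0.6328.
n = ((z_{α} + z_β)/C)² + 3.
(1.960 + 1.036) / 0.6328 = 2.996 / 0.6328 = 4.735.
n = 4.735² + 3 = 22.42 + 3 = 25.4.
Round up.

n = 26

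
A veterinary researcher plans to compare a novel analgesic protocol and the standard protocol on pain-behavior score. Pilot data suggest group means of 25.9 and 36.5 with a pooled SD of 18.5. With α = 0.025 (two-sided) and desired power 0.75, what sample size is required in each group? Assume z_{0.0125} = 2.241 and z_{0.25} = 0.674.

Cohen's d = |M₁ − M₂| / SD_pooled = |25.9 − 36.5| / 18.5 = 10.6 / 18.5 = 0.573.
For two independent groups with equal n: n = 2·((z_{α/2} + z_β) / d)².
z_{α/2} + z_β = 2.241 + 0.674 = 2.915.
n = 2 × (2.915 / 0.573)² = 2 × 5.087² = 2 × 25.88 = 51.8.
Round up to the next whole participant.

n = 52 per group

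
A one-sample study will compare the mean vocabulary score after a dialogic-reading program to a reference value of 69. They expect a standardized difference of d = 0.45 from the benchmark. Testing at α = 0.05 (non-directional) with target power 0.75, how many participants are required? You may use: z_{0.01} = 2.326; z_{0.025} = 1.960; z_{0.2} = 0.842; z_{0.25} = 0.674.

For a one-sample test: n = ((z_{α/2} + z_β) / d)².
z_{α/2} + z_β = 1.960 + 0.674 = 2.634.
n = (2.634 / 0.45)² = 5.853² = 34.26.
Round up.

n = 35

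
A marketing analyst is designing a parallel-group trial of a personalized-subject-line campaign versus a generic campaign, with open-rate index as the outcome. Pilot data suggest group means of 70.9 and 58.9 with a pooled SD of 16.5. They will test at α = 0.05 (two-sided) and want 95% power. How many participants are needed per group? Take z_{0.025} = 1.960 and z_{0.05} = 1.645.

Cohen's d = |M₁ − M₂| / SD_pooled = |70.9 − 58.9| / 16.5 = 12.0 / 16.5 = 0.727.
For two independent groups with equal n: n = 2·((z_{α/2} + z_β) / d)².
z_{α/2} + z_β = 1.960 + 1.645 = 3.605.
n = 2 × (3.605 / 0.727)² = 2 × 4.959² = 2 × 24.59 = 49.2.
Round up to the next whole participant.

n = 50 per group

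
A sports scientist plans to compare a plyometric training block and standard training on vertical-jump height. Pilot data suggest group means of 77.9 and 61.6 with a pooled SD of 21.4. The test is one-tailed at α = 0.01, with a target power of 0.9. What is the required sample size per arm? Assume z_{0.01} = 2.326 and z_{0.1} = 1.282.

n = 45 per group

Cohen's d = |M₁ − M₂| / SD_pooled = |77.9 − 61.6| / 21.4 = 16.3 / 21.4 = 0.762.
For two independent groups with equal n: n = 2·((z_{α} + z_β) / d)².
z_{α} + z_β = 2.326 + 1.282 = 3.608.
n = 2 × (3.608 / 0.762)² = 2 × 4.735² = 2 × 22.42 = 44.8.
Round up to the next whole participant.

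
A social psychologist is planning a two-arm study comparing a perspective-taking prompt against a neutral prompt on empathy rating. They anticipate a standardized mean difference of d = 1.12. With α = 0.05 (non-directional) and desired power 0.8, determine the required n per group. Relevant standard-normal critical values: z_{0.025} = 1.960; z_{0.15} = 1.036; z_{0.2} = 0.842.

For two independent groups with equal n: n = 2·((z_{α/2} + z_β) / d)².
z_{α/2} + z_β = 1.960 + 0.842 = 2.802.
n = 2 × (2.802 / 1.12)² = 2 × 2.502² = 2 × 6.26 = 12.5.
Round up to the next whole participant.

n = 13 per group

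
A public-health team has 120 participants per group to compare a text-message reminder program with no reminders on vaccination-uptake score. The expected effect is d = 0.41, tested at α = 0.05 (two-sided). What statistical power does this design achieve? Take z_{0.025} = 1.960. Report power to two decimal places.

For two equal groups, power = Φ(d·√(n/2) − z_{α/2}).
d·√(n/2) = 0.41 × √(120/2) = 0.41 × 7.746 = 3.176.
z_β = 3.176 − 1.960 = 1.216.
Power = Φ(1.216) = 0.888.

power ≈ 0.89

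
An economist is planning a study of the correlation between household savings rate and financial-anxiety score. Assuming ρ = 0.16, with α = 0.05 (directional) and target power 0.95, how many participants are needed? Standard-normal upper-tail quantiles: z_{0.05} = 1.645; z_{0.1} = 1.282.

n = 419

Fisher's z: C = ½·ln((1+r)/(1−r)) = ½·ln(1.3810) = 0.1614.
n = ((z_{α} + z_β)/C)² + 3.
(1.645 + 1.645) / 0.1614 = 3.290 / 0.1614 = 20.384.
n = 20.384² + 3 = 415.51 + 3 = 418.5.
Round up.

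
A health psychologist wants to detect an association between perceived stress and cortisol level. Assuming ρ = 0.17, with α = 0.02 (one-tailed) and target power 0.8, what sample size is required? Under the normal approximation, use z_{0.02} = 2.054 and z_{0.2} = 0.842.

n = 288

Fisher's z: C = ½·ln((1+r)/(1−r)) = ½·ln(1.4096) = 0.1717.
n = ((z_{α} + z_β)/C)² + 3.
(2.054 + 0.842) / 0.1717 = 2.896 / 0.1717 = 16.867.
n = 16.867² + 3 = 284.48 + 3 = 287.5.
Round up.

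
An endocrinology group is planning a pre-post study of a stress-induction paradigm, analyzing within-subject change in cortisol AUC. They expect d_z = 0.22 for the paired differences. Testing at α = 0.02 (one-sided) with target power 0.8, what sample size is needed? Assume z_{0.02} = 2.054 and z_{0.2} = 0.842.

n = 174 pairs

For a paired (one-sample on differences) test: n = ((z_{α} + z_β) / d)².
z_{α} + z_β = 2.054 + 0.842 = 2.896.
n = (2.896 / 0.22)² = 13.164² = 173.28.
Round up.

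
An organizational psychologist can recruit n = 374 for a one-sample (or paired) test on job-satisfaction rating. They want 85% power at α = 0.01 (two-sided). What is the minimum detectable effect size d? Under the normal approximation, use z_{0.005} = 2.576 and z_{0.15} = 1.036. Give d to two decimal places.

For a single sample (or paired design) of n = 374: d_min = (z_{α/2} + z_β)/√n.
z-sum = 2.576 + 1.036 = 3.612.
d_min = 3.612 / √374 = 3.612 / 19.339 = 0.187.

d_min ≈ 0.19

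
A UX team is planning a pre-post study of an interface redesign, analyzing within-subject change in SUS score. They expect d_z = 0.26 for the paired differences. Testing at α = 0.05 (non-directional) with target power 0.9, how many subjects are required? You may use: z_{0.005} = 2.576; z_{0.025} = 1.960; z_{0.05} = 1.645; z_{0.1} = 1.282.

For a paired (one-sample on differences) test: n = ((z_{α/2} + z_β) / d)².
z_{α/2} + z_β = 1.960 + 1.282 = 3.242.
n = (3.242 / 0.26)² = 12.469² = 155.48.
Round up.

n = 156 pairs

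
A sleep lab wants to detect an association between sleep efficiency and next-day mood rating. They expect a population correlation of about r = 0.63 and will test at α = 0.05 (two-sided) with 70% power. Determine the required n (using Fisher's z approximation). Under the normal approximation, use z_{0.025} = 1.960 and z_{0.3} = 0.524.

Fisher's z: C = ½·ln((1+r)/(1−r)) = ½·ln(4.4054) = 0.7414.
n = ((z_{α/2} + z_β)/C)² + 3.
(1.960 + 0.524) / 0.7414 = 2.484 / 0.7414 = 3.350.
n = 3.350² + 3 = 11.23 + 3 = 14.2.
Round up.

n = 15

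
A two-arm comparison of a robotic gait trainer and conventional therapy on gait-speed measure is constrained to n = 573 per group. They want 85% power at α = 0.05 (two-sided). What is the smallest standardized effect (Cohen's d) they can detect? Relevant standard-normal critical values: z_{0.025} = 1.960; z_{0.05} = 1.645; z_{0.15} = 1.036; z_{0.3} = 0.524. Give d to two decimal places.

d_min ≈ 0.18

For two independent groups of n = 573 each: d_min = (z_{α/2} + z_β)·√(2/n).
z-sum = 1.960 + 1.036 = 2.996.
d_min = 2.996 × √(2/573) = 2.996 × 0.0591 = 0.177.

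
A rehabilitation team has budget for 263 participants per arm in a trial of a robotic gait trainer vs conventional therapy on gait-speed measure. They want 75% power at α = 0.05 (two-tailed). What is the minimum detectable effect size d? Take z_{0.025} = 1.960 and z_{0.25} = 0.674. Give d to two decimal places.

For two independent groups of n = 263 each: d_min = (z_{α/2} + z_β)·√(2/n).
z-sum = 1.960 + 0.674 = 2.634.
d_min = 2.634 × √(2/263) = 2.634 × 0.0872 = 0.230.

d_min ≈ 0.23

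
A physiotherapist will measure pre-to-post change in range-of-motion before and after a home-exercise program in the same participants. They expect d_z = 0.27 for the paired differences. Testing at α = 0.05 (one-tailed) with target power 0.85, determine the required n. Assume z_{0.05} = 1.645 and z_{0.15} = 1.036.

n = 99 pairs

For a paired (one-sample on differences) test: n = ((z_{α} + z_β) / d)².
z_{α} + z_β = 1.645 + 1.036 = 2.681.
n = (2.681 / 0.27)² = 9.930² = 98.60.
Round up.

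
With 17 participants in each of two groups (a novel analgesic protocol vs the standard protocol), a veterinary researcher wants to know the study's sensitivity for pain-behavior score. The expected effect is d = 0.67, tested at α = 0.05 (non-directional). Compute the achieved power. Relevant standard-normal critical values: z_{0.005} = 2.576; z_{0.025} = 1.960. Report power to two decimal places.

For two equal groups, power = Φ(d·√(n/2) − z_{α/2}).
d·√(n/2) = 0.67 × √(17/2) = 0.67 × 2.915 = 1.953.
z_β = 1.953 − 1.960 = -0.007.
Power = Φ(-0.007) = 0.497.

power ≈ 0.50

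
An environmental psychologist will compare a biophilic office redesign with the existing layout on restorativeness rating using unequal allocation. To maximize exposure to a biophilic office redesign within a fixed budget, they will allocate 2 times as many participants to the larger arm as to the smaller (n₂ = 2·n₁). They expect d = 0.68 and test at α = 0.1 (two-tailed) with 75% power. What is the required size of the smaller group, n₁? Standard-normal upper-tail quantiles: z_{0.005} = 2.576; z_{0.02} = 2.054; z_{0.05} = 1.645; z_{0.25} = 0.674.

n₁ = 18

With allocation ratio k = n₂/n₁ = 2, Var(x̄₁−x̄₂) = σ²(1/n₁ + 1/(k·n₁)) = σ²·(k+1)/(k·n₁).
So n₁ = (1 + 1/k)·((z_{α/2} + z_β)/d)² = 1.500 × (2.319/0.68)².
n₁ = 1.500 × 11.63 = 17.4.
Round up: n₁ = 18, giving n₂ = 2 × 18 = 36.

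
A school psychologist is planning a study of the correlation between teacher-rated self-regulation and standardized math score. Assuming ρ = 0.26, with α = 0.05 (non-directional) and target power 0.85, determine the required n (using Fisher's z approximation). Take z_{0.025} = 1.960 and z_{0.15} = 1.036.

Fisher's z: C = ½·ln((1+r)/(1−r)) = ½·ln(1.7027) = 0.2661.
n = ((z_{α/2} + z_β)/C)² + 3.
(1.960 + 1.036) / 0.2661 = 2.996 / 0.2661 = 11.259.
n = 11.259² + 3 = 126.76 + 3 = 129.8.
Round up.

n = 130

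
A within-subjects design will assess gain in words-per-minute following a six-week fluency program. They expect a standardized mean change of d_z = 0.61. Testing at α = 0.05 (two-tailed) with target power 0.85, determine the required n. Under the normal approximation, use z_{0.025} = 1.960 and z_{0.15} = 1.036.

For a paired (one-sample on differences) test: n = ((z_{α/2} + z_β) / d)².
z_{α/2} + z_β = 1.960 + 1.036 = 2.996.
n = (2.996 / 0.61)² = 4.911² = 24.12.
Round up.

n = 25 pairs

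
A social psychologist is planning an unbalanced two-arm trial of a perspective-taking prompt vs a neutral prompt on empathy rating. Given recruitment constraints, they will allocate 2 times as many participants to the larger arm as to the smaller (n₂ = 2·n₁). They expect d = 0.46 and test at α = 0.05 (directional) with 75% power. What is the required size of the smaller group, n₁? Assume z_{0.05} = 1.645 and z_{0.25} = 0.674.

With allocation ratio k = n₂/n₁ = 2, Var(x̄₁−x̄₂) = σ²(1/n₁ + 1/(k·n₁)) = σ²·(k+1)/(k·n₁).
So n₁ = (1 + 1/k)·((z_{α} + z_β)/d)² = 1.500 × (2.319/0.46)².
n₁ = 1.500 × 25.41 = 38.1.
Round up: n₁ = 39, giving n₂ = 2 × 39 = 78.

n₁ = 39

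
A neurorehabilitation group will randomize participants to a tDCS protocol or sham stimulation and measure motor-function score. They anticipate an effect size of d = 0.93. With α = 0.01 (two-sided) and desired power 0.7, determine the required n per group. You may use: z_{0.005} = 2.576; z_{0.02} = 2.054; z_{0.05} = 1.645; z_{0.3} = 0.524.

n = 23 per group

For two independent groups with equal n: n = 2·((z_{α/2} + z_β) / d)².
z_{α/2} + z_β = 2.576 + 0.524 = 3.100.
n = 2 × (3.100 / 0.93)² = 2 × 3.333² = 2 × 11.11 = 22.2.
Round up to the next whole participant.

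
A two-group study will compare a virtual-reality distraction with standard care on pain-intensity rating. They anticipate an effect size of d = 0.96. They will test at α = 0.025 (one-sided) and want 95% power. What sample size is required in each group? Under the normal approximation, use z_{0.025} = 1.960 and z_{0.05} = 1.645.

n = 29 per group

For two independent groups with equal n: n = 2·((z_{α} + z_β) / d)².
z_{α} + z_β = 1.960 + 1.645 = 3.605.
n = 2 × (3.605 / 0.96)² = 2 × 3.755² = 2 × 14.10 = 28.2.
Round up to the next whole participant.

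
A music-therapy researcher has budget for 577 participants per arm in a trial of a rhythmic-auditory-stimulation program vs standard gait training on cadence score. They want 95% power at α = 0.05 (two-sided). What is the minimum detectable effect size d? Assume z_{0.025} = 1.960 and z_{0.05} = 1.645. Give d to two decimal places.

d_min ≈ 0.21

For two independent groups of n = 577 each: d_min = (z_{α/2} + z_β)·√(2/n).
z-sum = 1.960 + 1.645 = 3.605.
d_min = 3.605 × √(2/577) = 3.605 × 0.0589 = 0.212.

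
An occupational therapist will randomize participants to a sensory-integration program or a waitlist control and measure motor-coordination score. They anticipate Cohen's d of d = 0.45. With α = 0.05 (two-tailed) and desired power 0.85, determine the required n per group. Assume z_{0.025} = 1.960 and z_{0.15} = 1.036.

n = 89 per group

For two independent groups with equal n: n = 2·((z_{α/2} + z_β) / d)².
z_{α/2} + z_β = 1.960 + 1.036 = 2.996.
n = 2 × (2.996 / 0.45)² = 2 × 6.658² = 2 × 44.33 = 88.7.
Round up to the next whole participant.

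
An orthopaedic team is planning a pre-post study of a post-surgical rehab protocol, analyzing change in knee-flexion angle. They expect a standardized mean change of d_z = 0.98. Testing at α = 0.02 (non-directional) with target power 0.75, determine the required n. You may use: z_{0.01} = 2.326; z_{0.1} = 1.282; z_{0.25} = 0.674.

n = 10 pairs

For a paired (one-sample on differences) test: n = ((z_{α/2} + z_β) / d)².
z_{α/2} + z_β = 2.326 + 0.674 = 3.000.
n = (3.000 / 0.98)² = 3.061² = 9.37.
Round up.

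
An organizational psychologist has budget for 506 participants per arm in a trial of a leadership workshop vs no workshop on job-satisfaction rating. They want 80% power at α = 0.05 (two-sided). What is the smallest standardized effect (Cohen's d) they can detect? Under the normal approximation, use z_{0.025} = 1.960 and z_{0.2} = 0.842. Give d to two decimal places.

For two independent groups of n = 506 each: d_min = (z_{α/2} + z_β)·√(2/n).
z-sum = 1.960 + 0.842 = 2.802.
d_min = 2.802 × √(2/506) = 2.802 × 0.0629 = 0.176.

d_min ≈ 0.18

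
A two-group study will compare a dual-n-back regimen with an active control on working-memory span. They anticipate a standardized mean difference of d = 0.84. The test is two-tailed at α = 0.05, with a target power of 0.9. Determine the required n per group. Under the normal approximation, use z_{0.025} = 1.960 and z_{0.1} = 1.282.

n = 30 per group

For two independent groups with equal n: n = 2·((z_{α/2} + z_β) / d)².
z_{α/2} + z_β = 1.960 + 1.282 = 3.242.
n = 2 × (3.242 / 0.84)² = 2 × 3.860² = 2 × 14.90 = 29.8.
Round up to the next whole participant.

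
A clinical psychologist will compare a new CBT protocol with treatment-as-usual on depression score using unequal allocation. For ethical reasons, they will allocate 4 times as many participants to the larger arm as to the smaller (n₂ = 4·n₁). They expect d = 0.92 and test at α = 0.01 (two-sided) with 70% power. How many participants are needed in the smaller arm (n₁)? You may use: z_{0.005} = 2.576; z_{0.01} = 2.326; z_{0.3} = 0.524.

n₁ = 15

With allocation ratio k = n₂/n₁ = 4, Var(x̄₁−x̄₂) = σ²(1/n₁ + 1/(k·n₁)) = σ²·(k+1)/(k·n₁).
So n₁ = (1 + 1/k)·((z_{α/2} + z_β)/d)² = 1.250 × (3.100/0.92)².
n₁ = 1.250 × 11.35 = 14.2.
Round up: n₁ = 15, giving n₂ = 4 × 15 = 60.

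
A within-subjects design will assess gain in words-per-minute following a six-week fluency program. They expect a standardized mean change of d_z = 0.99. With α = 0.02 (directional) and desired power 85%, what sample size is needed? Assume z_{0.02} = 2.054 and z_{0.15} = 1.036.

n = 10 pairs

For a paired (one-sample on differences) test: n = ((z_{α} + z_β) / d)².
z_{α} + z_β = 2.054 + 1.036 = 3.090.
n = (3.090 / 0.99)² = 3.121² = 9.74.
Round up.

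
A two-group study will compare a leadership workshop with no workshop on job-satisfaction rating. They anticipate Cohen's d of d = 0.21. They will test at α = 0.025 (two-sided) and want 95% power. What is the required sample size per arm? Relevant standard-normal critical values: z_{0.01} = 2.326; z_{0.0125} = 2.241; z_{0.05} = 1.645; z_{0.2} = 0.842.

n = 685 per group

For two independent groups with equal n: n = 2·((z_{α/2} + z_β) / d)².
z_{α/2} + z_β = 2.241 + 1.645 = 3.886.
n = 2 × (3.886 / 0.21)² = 2 × 18.505² = 2 × 342.43 = 684.9.
Round up to the next whole participant.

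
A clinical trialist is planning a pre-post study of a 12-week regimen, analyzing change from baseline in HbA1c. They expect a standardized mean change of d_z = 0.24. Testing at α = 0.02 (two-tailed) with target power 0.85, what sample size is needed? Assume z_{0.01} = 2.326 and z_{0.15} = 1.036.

n = 197 pairs

For a paired (one-sample on differences) test: n = ((z_{α/2} + z_β) / d)².
z_{α/2} + z_β = 2.326 + 1.036 = 3.362.
n = (3.362 / 0.24)² = 14.008² = 196.23.
Round up.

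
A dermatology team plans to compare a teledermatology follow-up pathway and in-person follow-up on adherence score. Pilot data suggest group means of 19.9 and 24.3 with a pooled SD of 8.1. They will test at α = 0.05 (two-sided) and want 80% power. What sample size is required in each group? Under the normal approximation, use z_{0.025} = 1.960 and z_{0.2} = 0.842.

n = 54 per group

Cohen's d = |M₁ − M₂| / SD_pooled = |19.9 − 24.3| / 8.1 = 4.4 / 8.1 = 0.543.
For two independent groups with equal n: n = 2·((z_{α/2} + z_β) / d)².
z_{α/2} + z_β = 1.960 + 0.842 = 2.802.
n = 2 × (2.802 / 0.543)² = 2 × 5.160² = 2 × 26.63 = 53.3.
Round up to the next whole participant.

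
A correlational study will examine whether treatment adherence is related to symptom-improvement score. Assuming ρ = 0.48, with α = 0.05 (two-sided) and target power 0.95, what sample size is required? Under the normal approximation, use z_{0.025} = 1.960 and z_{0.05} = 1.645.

Fisher's z: C = ½·ln((1+r)/(1−r)) = ½·ln(2.8462) = 0.5230.
n = ((z_{α/2} + z_β)/C)² + 3.
(1.960 + 1.645) / 0.5230 = 3.605 / 0.5230 = 6.893.
n = 6.893² + 3 = 47.51 + 3 = 50.5.
Round up.

n = 51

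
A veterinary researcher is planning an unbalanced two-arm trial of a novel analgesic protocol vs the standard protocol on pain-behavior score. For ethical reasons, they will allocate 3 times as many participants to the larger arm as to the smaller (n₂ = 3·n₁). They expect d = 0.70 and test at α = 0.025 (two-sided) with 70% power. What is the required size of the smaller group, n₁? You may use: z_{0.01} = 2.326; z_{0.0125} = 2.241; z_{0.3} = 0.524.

With allocation ratio k = n₂/n₁ = 3, Var(x̄₁−x̄₂) = σ²(1/n₁ + 1/(k·n₁)) = σ²·(k+1)/(k·n₁).
So n₁ = (1 + 1/k)·((z_{α/2} + z_β)/d)² = 1.333 × (2.765/0.70)².
n₁ = 1.333 × 15.60 = 20.8.
Round up: n₁ = 21, giving n₂ = 3 × 21 = 63.

n₁ = 21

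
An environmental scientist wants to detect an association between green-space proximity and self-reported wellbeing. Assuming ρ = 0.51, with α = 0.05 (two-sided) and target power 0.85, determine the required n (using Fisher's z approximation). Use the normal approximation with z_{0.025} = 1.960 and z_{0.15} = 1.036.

Fisher's z: C = ½·ln((1+r)/(1−r)) = ½·ln(3.0816) = 0.5627.
n = ((z_{α/2} + z_β)/C)² + 3.
(1.960 + 1.036) / 0.5627 = 2.996 / 0.5627 = 5.324.
n = 5.324² + 3 = 28.35 + 3 = 31.3.
Round up.

n = 32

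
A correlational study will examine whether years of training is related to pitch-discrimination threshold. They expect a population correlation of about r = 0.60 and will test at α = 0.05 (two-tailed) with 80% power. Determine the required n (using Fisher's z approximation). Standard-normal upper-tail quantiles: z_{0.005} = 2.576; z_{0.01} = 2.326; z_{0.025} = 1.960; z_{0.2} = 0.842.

n = 20

Fisher's z: C = ½·ln((1+r)/(1−r)) = ½·ln(4.0000) = 0.6931.
n = ((z_{α/2} + z_β)/C)² + 3.
(1.960 + 0.842) / 0.6931 = 2.802 / 0.6931 = 4.043.
n = 4.043² + 3 = 16.34 + 3 = 19.3.
Round up.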